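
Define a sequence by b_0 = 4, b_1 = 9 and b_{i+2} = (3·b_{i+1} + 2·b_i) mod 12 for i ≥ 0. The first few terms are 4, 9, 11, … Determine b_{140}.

b_0 = 4, b_1 = 9, b_2 = 11, b_3 = 3, b_4 = 7, b_5 = 3, b_6 = 11, b_7 = 3.
Since (b_6, b_7) = (b_2, b_3) = (11, 3) (two consecutive terms determine the rest), the sequence is eventually periodic: after a pre-period of length 2 it cycles with period 4.
For i ≥ 2, b_i depends only on (i - 2) mod 4. (140 - 2) mod 4 = 2, so b_{140} = b_4 = 7.

7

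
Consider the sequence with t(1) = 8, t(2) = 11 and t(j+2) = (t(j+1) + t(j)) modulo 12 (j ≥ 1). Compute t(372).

3

Computing terms: t(1) = 8, t(2) = 11, t(3) = 7, t(4) = 6, t(5) = 1, t(6) = 7, t(7) = 8, t(8) = 3, t(9) = 11, t(10) = 2, t(11) = 1, t(12) = 3, t(13) = 4, t(14) = 7, t(15) = 11, t(16) = 6, t(17) = 5, t(18) = 11, t(19) = 4, t(20) = 3, t(21) = 7, t(22) = 10, t(23) = 5, t(24) = 3, t(25) = 8, t(26) = 11.
Since (t(25), t(26)) = (t(1), t(2)) = (8, 11) (two consecutive terms determine the rest), the sequence is periodic with period 24.
So t(372) = t(1 + ((372-1) mod 24)) = t(12) = 3.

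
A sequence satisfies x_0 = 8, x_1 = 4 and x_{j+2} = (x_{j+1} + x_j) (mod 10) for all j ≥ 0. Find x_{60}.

8

We have x_0 = 8; x_1 = 4; x_2 = 2; x_3 = 6; x_4 = 8; x_5 = 4.
Since (x_4, x_5) = (x_0, x_1) = (8, 4) (two consecutive terms determine the rest), the sequence is periodic with period 4.
So x_{60} = x_{0 + ((60-0) mod 4)} = x_0 = 8.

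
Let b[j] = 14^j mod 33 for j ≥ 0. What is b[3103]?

5

We have b[0] = 1; b[1] = 14; b[2] = 31; b[3] = 5; b[4] = 4; b[5] = 23; b[6] = 25; b[7] = 20; b[8] = 16; b[9] = 26; b[10] = 1.
The sequence repeats with period 10.
(3103 - 0) mod 10 = 3, so b[3103] = b[3] = 5.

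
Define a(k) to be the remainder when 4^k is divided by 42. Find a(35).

16

Listing terms: a(1) = 4,  a(2) = 16,  a(3) = 22,  a(4) = 4.
The sequence repeats with period 3.
So a(35) = a(1 + ((35-1) mod 3)) = a(2) = 16.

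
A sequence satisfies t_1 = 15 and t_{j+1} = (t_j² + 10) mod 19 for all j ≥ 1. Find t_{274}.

t_1 = 15, t_2 = 7, t_3 = 2, t_4 = 14, t_5 = 16, t_6 = 0, t_7 = 10, t_8 = 15.
Since t_8 = t_1 = 15, the sequence is periodic with period 7.
So t_{274} = t_{1 + ((274-1) mod 7)} = t_1 = 15.

15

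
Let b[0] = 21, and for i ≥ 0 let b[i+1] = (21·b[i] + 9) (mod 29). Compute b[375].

28

We have b[0] = 21, b[1] = 15, b[2] = 5, b[3] = 27, b[4] = 25, b[5] = 12, b[6] = 0, b[7] = 9, b[8] = 24, b[9] = 20, b[10] = 23, b[11] = 28, b[12] = 17, b[13] = 18, b[14] = 10, b[15] = 16, b[16] = 26, b[17] = 4, b[18] = 6, b[19] = 19, b[20] = 2, b[21] = 22, b[22] = 7, b[23] = 11, b[24] = 8, b[25] = 3, b[26] = 14, b[27] = 13, b[28] = 21.
Since b[28] = b[0] = 21, the sequence is periodic with period 28.
(375 - 0) mod 28 = 11, so b[375] = b[11] = 28.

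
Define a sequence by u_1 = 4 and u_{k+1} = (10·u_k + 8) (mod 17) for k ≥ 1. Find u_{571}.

7

u_1 = 4,  u_2 = 14,  u_3 = 12,  u_4 = 9,  u_5 = 13,  u_6 = 2,  u_7 = 11,  u_8 = 16,  u_9 = 15,  u_{10} = 5,  u_{11} = 7,  u_{12} = 10,  u_{13} = 6,  u_{14} = 0,  u_{15} = 8,  u_{16} = 3,  u_{17} = 4.
The sequence repeats with period 16.
(571 - 1) mod 16 = 10, so u_{571} = u_{11} = 7.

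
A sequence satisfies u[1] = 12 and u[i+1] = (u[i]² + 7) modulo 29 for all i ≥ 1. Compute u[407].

12

u[1] = 12; u[2] = 6; u[3] = 14; u[4] = 0; u[5] = 7; u[6] = 27; u[7] = 11; u[8] = 12.
Since u[8] = u[1] = 12, the sequence is periodic with period 7.
So u[407] = u[1 + ((407-1) mod 7)] = u[1] = 12.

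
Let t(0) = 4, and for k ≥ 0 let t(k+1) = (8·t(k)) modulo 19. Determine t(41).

10

Listing terms: t(0) = 4,  t(1) = 13,  t(2) = 9,  t(3) = 15,  t(4) = 6,  t(5) = 10,  t(6) = 4.
Since t(6) = t(0) = 4, the sequence is periodic with period 6.
(41 - 0) mod 6 = 5, so t(41) = t(5) = 10.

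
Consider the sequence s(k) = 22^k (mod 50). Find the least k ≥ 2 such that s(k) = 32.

5

We have s(1) = 22,  s(2) = 34,  s(3) = 48,  s(4) = 6,  s(5) = 32,  s(6) = 4,  s(7) = 38,  s(8) = 36,  s(9) = 42,  s(10) = 24,  s(11) = 28,  s(12) = 16,  s(13) = 2,  s(14) = 44,  s(15) = 18,  s(16) = 46,  s(17) = 12,  s(18) = 14,  s(19) = 8,  s(20) = 26,  s(21) = 22.
Since s(21) = s(1) = 22, the sequence is periodic with period 20.
The value 32 first appears (with k ≥ 2) at s(5).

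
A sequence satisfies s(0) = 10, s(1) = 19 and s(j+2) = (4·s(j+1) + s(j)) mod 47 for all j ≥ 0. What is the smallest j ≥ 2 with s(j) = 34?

3

Listing terms: s(0) = 10, s(1) = 19, s(2) = 39, s(3) = 34, s(4) = 34, s(5) = 29, s(6) = 9, s(7) = 18, s(8) = 34, s(9) = 13, s(10) = 39, s(11) = 28, s(12) = 10, s(13) = 21, s(14) = 0, s(15) = 21, s(16) = 37, s(17) = 28, s(18) = 8, s(19) = 13, s(20) = 13, s(21) = 18, s(22) = 38, s(23) = 29, s(24) = 13, s(25) = 34, s(26) = 8, s(27) = 19, s(28) = 37, s(29) = 26, s(30) = 0, s(31) = 26, s(32) = 10, s(33) = 19.
Since (s(32), s(33)) = (s(0), s(1)) = (10, 19) (two consecutive terms determine the rest), the sequence is periodic with period 32.
The value 34 first appears (with j ≥ 2) at s(3).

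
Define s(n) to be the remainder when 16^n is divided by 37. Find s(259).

12

s(0) = 1; s(1) = 16; s(2) = 34; s(3) = 26; s(4) = 9; s(5) = 33; s(6) = 10; s(7) = 12; s(8) = 7; s(9) = 1.
Since s(9) = s(0) = 1, the sequence is periodic with period 9.
(259 - 0) mod 9 = 7, so s(259) = s(7) = 12.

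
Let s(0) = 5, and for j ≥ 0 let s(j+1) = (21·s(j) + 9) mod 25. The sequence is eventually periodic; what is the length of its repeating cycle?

25

We have s(0) = 5,  s(1) = 14,  s(2) = 3,  s(3) = 22,  s(4) = 21,  s(5) = 0,  s(6) = 9,  s(7) = 23,  s(8) = 17,  s(9) = 16,  s(10) = 20,  s(11) = 4,  s(12) = 18,  s(13) = 12,  s(14) = 11,  s(15) = 15,  s(16) = 24,  s(17) = 13,  s(18) = 7,  s(19) = 6,  s(20) = 10,  s(21) = 19,  s(22) = 8,  s(23) = 2,  s(24) = 1,  s(25) = 5.
Since s(25) = s(0) = 5, the sequence is periodic with period 25.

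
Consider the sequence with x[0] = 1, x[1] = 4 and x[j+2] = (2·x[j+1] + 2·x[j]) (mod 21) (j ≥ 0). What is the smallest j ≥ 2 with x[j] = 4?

x[0] = 1,  x[1] = 4,  x[2] = 10,  x[3] = 7,  x[4] = 13,  x[5] = 19,  x[6] = 1,  x[7] = 19,  x[8] = 19,  x[9] = 13,  x[10] = 1,  x[11] = 7,  x[12] = 16,  x[13] = 4,  x[14] = 19,  x[15] = 4,  x[16] = 4,  x[17] = 16,  x[18] = 19,  x[19] = 7,  x[20] = 10,  x[21] = 13,  x[22] = 4,  x[23] = 13,  x[24] = 13,  x[25] = 10,  x[26] = 4,  x[27] = 7,  x[28] = 1,  x[29] = 16,  x[30] = 13,  x[31] = 16,  x[32] = 16,  x[33] = 1,  x[34] = 13,  x[35] = 7,  x[36] = 19,  x[37] = 10,  x[38] = 16,  x[39] = 10,  x[40] = 10,  x[41] = 19,  x[42] = 16,  x[43] = 7,  x[44] = 4,  x[45] = 1,  x[46] = 10,  x[47] = 1,  x[48] = 1,  x[49] = 4.
The sequence repeats with period 48.
The value 4 first appears (with j ≥ 2) at x[13].

13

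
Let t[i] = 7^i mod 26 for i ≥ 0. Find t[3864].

1

Computing terms: t[0] = 1,  t[1] = 7,  t[2] = 23,  t[3] = 5,  t[4] = 9,  t[5] = 11,  t[6] = 25,  t[7] = 19,  t[8] = 3,  t[9] = 21,  t[10] = 17,  t[11] = 15,  t[12] = 1.
The sequence repeats with period 12.
(3864 - 0) mod 12 = 0, so t[3864] = t[0] = 1.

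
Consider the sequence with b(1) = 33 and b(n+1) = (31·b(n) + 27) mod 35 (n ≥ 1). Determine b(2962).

10

We have b(1) = 33, b(2) = 0, b(3) = 27, b(4) = 24, b(5) = 1, b(6) = 23, b(7) = 5, b(8) = 7, b(9) = 34, b(10) = 31, b(11) = 8, b(12) = 30, b(13) = 12, b(14) = 14, b(15) = 6, b(16) = 3, b(17) = 15, b(18) = 2, b(19) = 19, b(20) = 21, b(21) = 13, b(22) = 10, b(23) = 22, b(24) = 9, b(25) = 26, b(26) = 28, b(27) = 20, b(28) = 17, b(29) = 29, b(30) = 16, b(31) = 33.
Since b(31) = b(1) = 33, the sequence is periodic with period 30.
So b(2962) = b(1 + ((2962-1) mod 30)) = b(22) = 10.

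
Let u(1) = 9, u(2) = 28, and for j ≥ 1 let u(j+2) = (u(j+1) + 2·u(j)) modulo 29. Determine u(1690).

25

Computing terms: u(1) = 9, u(2) = 28, u(3) = 17, u(4) = 15, u(5) = 20, u(6) = 21, u(7) = 3, u(8) = 16, u(9) = 22, u(10) = 25, u(11) = 11, u(12) = 3, u(13) = 25, u(14) = 2, u(15) = 23, u(16) = 27, u(17) = 15, u(18) = 11, u(19) = 12, u(20) = 5, u(21) = 0, u(22) = 10, u(23) = 10, u(24) = 1, u(25) = 21, u(26) = 23, u(27) = 7, u(28) = 24, u(29) = 9, u(30) = 28.
The sequence repeats with period 28.
So u(1690) = u(1 + ((1690-1) mod 28)) = u(10) = 25.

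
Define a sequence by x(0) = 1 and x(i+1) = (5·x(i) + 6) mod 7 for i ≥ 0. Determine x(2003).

x(0) = 1, x(1) = 4, x(2) = 5, x(3) = 3, x(4) = 0, x(5) = 6, x(6) = 1.
The sequence repeats with period 6.
So x(2003) = x(0 + ((2003-0) mod 6)) = x(5) = 6.

6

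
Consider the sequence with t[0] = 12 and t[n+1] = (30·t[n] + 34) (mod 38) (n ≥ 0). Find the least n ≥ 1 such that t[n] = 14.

1

Listing terms: t[0] = 12,  t[1] = 14,  t[2] = 36,  t[3] = 12.
Since t[3] = t[0] = 12, the sequence is periodic with period 3.
The value 14 first appears (with n ≥ 1) at t[1].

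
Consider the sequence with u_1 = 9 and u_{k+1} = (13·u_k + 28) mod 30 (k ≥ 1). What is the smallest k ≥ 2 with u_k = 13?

11

We have u_1 = 9,  u_2 = 25,  u_3 = 23,  u_4 = 27,  u_5 = 19,  u_6 = 5,  u_7 = 3,  u_8 = 7,  u_9 = 29,  u_{10} = 15,  u_{11} = 13,  u_{12} = 17,  u_{13} = 9.
Since u_{13} = u_1 = 9, the sequence is periodic with period 12.
The value 13 first appears (with k ≥ 2) at u_{11}.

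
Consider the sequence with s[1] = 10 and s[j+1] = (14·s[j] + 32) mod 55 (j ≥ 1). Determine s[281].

We have s[1] = 10; s[2] = 7; s[3] = 20; s[4] = 37; s[5] = 0; s[6] = 32; s[7] = 40; s[8] = 42; s[9] = 15; s[10] = 22; s[11] = 10.
Since s[11] = s[1] = 10, the sequence is periodic with period 10.
So s[281] = s[1 + ((281-1) mod 10)] = s[1] = 10.

10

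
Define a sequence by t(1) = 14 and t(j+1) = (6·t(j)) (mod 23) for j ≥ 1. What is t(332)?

We have t(1) = 14; t(2) = 15; t(3) = 21; t(4) = 11; t(5) = 20; t(6) = 5; t(7) = 7; t(8) = 19; t(9) = 22; t(10) = 17; t(11) = 10; t(12) = 14.
The sequence repeats with period 11.
(332 - 1) mod 11 = 1, so t(332) = t(2) = 15.

15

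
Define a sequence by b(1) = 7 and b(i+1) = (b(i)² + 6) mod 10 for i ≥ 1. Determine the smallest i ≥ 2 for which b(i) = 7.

4

b(1) = 7, b(2) = 5, b(3) = 1, b(4) = 7.
The sequence repeats with period 3.
The value 7 next appears (with i ≥ 2) at b(4).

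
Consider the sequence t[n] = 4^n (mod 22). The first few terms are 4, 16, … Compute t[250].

We have t[1] = 4; t[2] = 16; t[3] = 20; t[4] = 14; t[5] = 12; t[6] = 4.
Since t[6] = t[1] = 4, the sequence is periodic with period 5.
(250 - 1) mod 5 = 4, so t[250] = t[5] = 12.

12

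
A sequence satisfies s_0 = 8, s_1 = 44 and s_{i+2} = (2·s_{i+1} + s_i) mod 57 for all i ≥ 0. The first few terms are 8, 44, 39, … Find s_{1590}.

6

s_0 = 8; s_1 = 44; s_2 = 39; s_3 = 8; s_4 = 55; s_5 = 4; s_6 = 6; s_7 = 16; s_8 = 38; s_9 = 35; s_{10} = 51; s_{11} = 23; s_{12} = 40; s_{13} = 46; s_{14} = 18; s_{15} = 25; s_{16} = 11; s_{17} = 47; s_{18} = 48; s_{19} = 29; s_{20} = 49; s_{21} = 13; s_{22} = 18; s_{23} = 49; s_{24} = 2; s_{25} = 53; s_{26} = 51; s_{27} = 41; s_{28} = 19; s_{29} = 22; s_{30} = 6; s_{31} = 34; s_{32} = 17; s_{33} = 11; s_{34} = 39; s_{35} = 32; s_{36} = 46; s_{37} = 10; s_{38} = 9; s_{39} = 28; s_{40} = 8; s_{41} = 44.
Since (s_{40}, s_{41}) = (s_0, s_1) = (8, 44) (two consecutive terms determine the rest), the sequence is periodic with period 40.
(1590 - 0) mod 40 = 30, so s_{1590} = s_{30} = 6.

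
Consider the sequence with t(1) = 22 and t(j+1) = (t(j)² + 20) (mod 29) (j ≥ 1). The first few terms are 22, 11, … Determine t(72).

25

We have t(1) = 22, t(2) = 11, t(3) = 25, t(4) = 7, t(5) = 11.
Since t(5) = t(2) = 11, the sequence is eventually periodic: after a pre-period of length 1 it cycles with period 3.
For j ≥ 2, t(j) depends only on (j - 2) mod 3. (72 - 2) mod 3 = 1, so t(72) = t(3) = 25.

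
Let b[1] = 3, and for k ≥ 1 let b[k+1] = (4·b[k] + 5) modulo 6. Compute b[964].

3

Computing terms: b[1] = 3; b[2] = 5; b[3] = 1; b[4] = 3.
Since b[4] = b[1] = 3, the sequence is periodic with period 3.
(964 - 1) mod 3 = 0, so b[964] = b[1] = 3.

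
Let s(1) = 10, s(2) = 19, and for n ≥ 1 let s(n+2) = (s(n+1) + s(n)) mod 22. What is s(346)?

We have s(1) = 10, s(2) = 19, s(3) = 7, s(4) = 4, s(5) = 11, s(6) = 15, s(7) = 4, s(8) = 19, s(9) = 1, s(10) = 20, s(11) = 21, s(12) = 19, s(13) = 18, s(14) = 15, s(15) = 11, s(16) = 4, s(17) = 15, s(18) = 19, s(19) = 12, s(20) = 9, s(21) = 21, s(22) = 8, s(23) = 7, s(24) = 15, s(25) = 0, s(26) = 15, s(27) = 15, s(28) = 8, s(29) = 1, s(30) = 9, s(31) = 10, s(32) = 19.
The sequence repeats with period 30.
(346 - 1) mod 30 = 15, so s(346) = s(16) = 4.

4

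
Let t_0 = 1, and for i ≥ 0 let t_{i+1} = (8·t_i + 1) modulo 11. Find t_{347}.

10

Listing terms: t_0 = 1; t_1 = 9; t_2 = 7; t_3 = 2; t_4 = 6; t_5 = 5; t_6 = 8; t_7 = 10; t_8 = 4; t_9 = 0; t_{10} = 1.
Since t_{10} = t_0 = 1, the sequence is periodic with period 10.
So t_{347} = t_{0 + ((347-0) mod 10)} = t_7 = 10.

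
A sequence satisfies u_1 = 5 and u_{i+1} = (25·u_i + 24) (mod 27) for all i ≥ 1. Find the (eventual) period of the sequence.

Listing terms: u_1 = 5,  u_2 = 14,  u_3 = 23,  u_4 = 5.
The sequence repeats with period 3.

3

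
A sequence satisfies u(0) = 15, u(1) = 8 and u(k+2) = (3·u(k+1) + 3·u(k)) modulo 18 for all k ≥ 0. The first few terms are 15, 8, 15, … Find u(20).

We have u(0) = 15, u(1) = 8, u(2) = 15, u(3) = 15, u(4) = 0, u(5) = 9, u(6) = 9, u(7) = 0, u(8) = 9.
Since (u(7), u(8)) = (u(4), u(5)) = (0, 9) (two consecutive terms determine the rest), the sequence is eventually periodic: after a pre-period of length 4 it cycles with period 3.
For k ≥ 4, u(k) depends only on (k - 4) mod 3. (20 - 4) mod 3 = 1, so u(20) = u(5) = 9.

9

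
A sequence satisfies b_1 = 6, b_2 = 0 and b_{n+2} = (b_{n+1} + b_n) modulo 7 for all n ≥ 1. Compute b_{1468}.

Computing terms: b_1 = 6,  b_2 = 0,  b_3 = 6,  b_4 = 6,  b_5 = 5,  b_6 = 4,  b_7 = 2,  b_8 = 6,  b_9 = 1,  b_{10} = 0,  b_{11} = 1,  b_{12} = 1,  b_{13} = 2,  b_{14} = 3,  b_{15} = 5,  b_{16} = 1,  b_{17} = 6,  b_{18} = 0.
Since (b_{17}, b_{18}) = (b_1, b_2) = (6, 0) (two consecutive terms determine the rest), the sequence is periodic with period 16.
(1468 - 1) mod 16 = 11, so b_{1468} = b_{12} = 1.

1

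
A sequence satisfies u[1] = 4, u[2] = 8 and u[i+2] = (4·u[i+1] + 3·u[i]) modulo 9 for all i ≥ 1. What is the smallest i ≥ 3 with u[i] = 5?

5

Computing terms: u[1] = 4; u[2] = 8; u[3] = 8; u[4] = 2; u[5] = 5; u[6] = 8; u[7] = 2.
Since (u[6], u[7]) = (u[3], u[4]) = (8, 2) (two consecutive terms determine the rest), the sequence is eventually periodic: after a pre-period of length 2 it cycles with period 3.
The value 5 first appears (with i ≥ 3) at u[5].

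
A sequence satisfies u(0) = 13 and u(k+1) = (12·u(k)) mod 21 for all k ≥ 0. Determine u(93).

Computing terms: u(0) = 13, u(1) = 9, u(2) = 3, u(3) = 15, u(4) = 12, u(5) = 18, u(6) = 6, u(7) = 9.
Since u(7) = u(1) = 9, the sequence is eventually periodic: after a pre-period of length 1 it cycles with period 6.
For k ≥ 1, u(k) depends only on (k - 1) mod 6. (93 - 1) mod 6 = 2, so u(93) = u(3) = 15.

15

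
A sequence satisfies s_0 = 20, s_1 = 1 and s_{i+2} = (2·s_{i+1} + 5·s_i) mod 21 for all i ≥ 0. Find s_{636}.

8

Computing terms: s_0 = 20, s_1 = 1, s_2 = 18, s_3 = 20, s_4 = 4, s_5 = 3, s_6 = 5, s_7 = 4, s_8 = 12, s_9 = 2, s_{10} = 1, s_{11} = 12, s_{12} = 8, s_{13} = 13, s_{14} = 3, s_{15} = 8, s_{16} = 10, s_{17} = 18, s_{18} = 2, s_{19} = 10, s_{20} = 9, s_{21} = 5, s_{22} = 13, s_{23} = 9, s_{24} = 20, s_{25} = 1.
The sequence repeats with period 24.
So s_{636} = s_{0 + ((636-0) mod 24)} = s_{12} = 8.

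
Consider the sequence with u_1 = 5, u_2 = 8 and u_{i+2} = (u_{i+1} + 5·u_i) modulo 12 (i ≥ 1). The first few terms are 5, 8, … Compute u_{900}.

We have u_1 = 5; u_2 = 8; u_3 = 9; u_4 = 1; u_5 = 10; u_6 = 3; u_7 = 5; u_8 = 8.
The sequence repeats with period 6.
(900 - 1) mod 6 = 5, so u_{900} = u_6 = 3.

3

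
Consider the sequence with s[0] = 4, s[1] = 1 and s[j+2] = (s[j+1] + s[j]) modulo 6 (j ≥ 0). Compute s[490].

5

Computing terms: s[0] = 4,  s[1] = 1,  s[2] = 5,  s[3] = 0,  s[4] = 5,  s[5] = 5,  s[6] = 4,  s[7] = 3,  s[8] = 1,  s[9] = 4,  s[10] = 5,  s[11] = 3,  s[12] = 2,  s[13] = 5,  s[14] = 1,  s[15] = 0,  s[16] = 1,  s[17] = 1,  s[18] = 2,  s[19] = 3,  s[20] = 5,  s[21] = 2,  s[22] = 1,  s[23] = 3,  s[24] = 4,  s[25] = 1.
Since (s[24], s[25]) = (s[0], s[1]) = (4, 1) (two consecutive terms determine the rest), the sequence is periodic with period 24.
So s[490] = s[0 + ((490-0) mod 24)] = s[10] = 5.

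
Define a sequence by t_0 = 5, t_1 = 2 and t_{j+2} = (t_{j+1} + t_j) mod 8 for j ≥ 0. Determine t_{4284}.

5

Computing terms: t_0 = 5; t_1 = 2; t_2 = 7; t_3 = 1; t_4 = 0; t_5 = 1; t_6 = 1; t_7 = 2; t_8 = 3; t_9 = 5; t_{10} = 0; t_{11} = 5; t_{12} = 5; t_{13} = 2.
The sequence repeats with period 12.
(4284 - 0) mod 12 = 0, so t_{4284} = t_0 = 5.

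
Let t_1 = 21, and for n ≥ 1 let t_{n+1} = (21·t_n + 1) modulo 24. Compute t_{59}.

We have t_1 = 21; t_2 = 10; t_3 = 19; t_4 = 16; t_5 = 1; t_6 = 22; t_7 = 7; t_8 = 4; t_9 = 13; t_{10} = 10.
Since t_{10} = t_2 = 10, the sequence is eventually periodic: after a pre-period of length 1 it cycles with period 8.
For n ≥ 2, t_n depends only on (n - 2) mod 8. (59 - 2) mod 8 = 1, so t_{59} = t_3 = 19.

19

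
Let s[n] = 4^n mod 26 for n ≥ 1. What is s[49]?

Computing terms: s[1] = 4,  s[2] = 16,  s[3] = 12,  s[4] = 22,  s[5] = 10,  s[6] = 14,  s[7] = 4.
The sequence repeats with period 6.
So s[49] = s[1 + ((49-1) mod 6)] = s[1] = 4.

4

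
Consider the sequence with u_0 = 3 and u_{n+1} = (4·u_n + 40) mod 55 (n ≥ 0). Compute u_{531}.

Listing terms: u_0 = 3; u_1 = 52; u_2 = 28; u_3 = 42; u_4 = 43; u_5 = 47; u_6 = 8; u_7 = 17; u_8 = 53; u_9 = 32; u_{10} = 3.
Since u_{10} = u_0 = 3, the sequence is periodic with period 10.
So u_{531} = u_{0 + ((531-0) mod 10)} = u_1 = 52.

52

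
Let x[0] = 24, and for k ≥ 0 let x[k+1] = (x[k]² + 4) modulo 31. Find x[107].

Listing terms: x[0] = 24, x[1] = 22, x[2] = 23, x[3] = 6, x[4] = 9, x[5] = 23.
Since x[5] = x[2] = 23, the sequence is eventually periodic: after a pre-period of length 2 it cycles with period 3.
For k ≥ 2, x[k] depends only on (k - 2) mod 3. (107 - 2) mod 3 = 0, so x[107] = x[2] = 23.

23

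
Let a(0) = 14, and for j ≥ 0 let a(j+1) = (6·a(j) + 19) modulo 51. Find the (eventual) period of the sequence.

We have a(0) = 14,  a(1) = 1,  a(2) = 25,  a(3) = 16,  a(4) = 13,  a(5) = 46,  a(6) = 40,  a(7) = 4,  a(8) = 43,  a(9) = 22,  a(10) = 49,  a(11) = 7,  a(12) = 10,  a(13) = 28,  a(14) = 34,  a(15) = 19,  a(16) = 31,  a(17) = 1.
Since a(17) = a(1) = 1, the sequence is eventually periodic: after a pre-period of length 1 it cycles with period 16.

16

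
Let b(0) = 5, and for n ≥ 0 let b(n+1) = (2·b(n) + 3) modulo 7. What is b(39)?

Listing terms: b(0) = 5; b(1) = 6; b(2) = 1; b(3) = 5.
The sequence repeats with period 3.
(39 - 0) mod 3 = 0, so b(39) = b(0) = 5.

5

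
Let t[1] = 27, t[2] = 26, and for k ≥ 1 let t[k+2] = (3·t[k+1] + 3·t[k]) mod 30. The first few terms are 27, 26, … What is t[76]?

15

Computing terms: t[1] = 27, t[2] = 26, t[3] = 9, t[4] = 15, t[5] = 12, t[6] = 21, t[7] = 9, t[8] = 0, t[9] = 27, t[10] = 21, t[11] = 24, t[12] = 15, t[13] = 27, t[14] = 6, t[15] = 9, t[16] = 15.
Since (t[15], t[16]) = (t[3], t[4]) = (9, 15) (two consecutive terms determine the rest), the sequence is eventually periodic: after a pre-period of length 2 it cycles with period 12.
For k ≥ 3, t[k] depends only on (k - 3) mod 12. (76 - 3) mod 12 = 1, so t[76] = t[4] = 15.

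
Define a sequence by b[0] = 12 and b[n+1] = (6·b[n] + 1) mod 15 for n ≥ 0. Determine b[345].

Listing terms: b[0] = 12,  b[1] = 13,  b[2] = 4,  b[3] = 10,  b[4] = 1,  b[5] = 7,  b[6] = 13.
Since b[6] = b[1] = 13, the sequence is eventually periodic: after a pre-period of length 1 it cycles with period 5.
For n ≥ 1, b[n] depends only on (n - 1) mod 5. (345 - 1) mod 5 = 4, so b[345] = b[5] = 7.

7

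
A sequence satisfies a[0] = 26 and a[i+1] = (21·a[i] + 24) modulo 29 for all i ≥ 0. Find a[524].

Listing terms: a[0] = 26,  a[1] = 19,  a[2] = 17,  a[3] = 4,  a[4] = 21,  a[5] = 1,  a[6] = 16,  a[7] = 12,  a[8] = 15,  a[9] = 20,  a[10] = 9,  a[11] = 10,  a[12] = 2,  a[13] = 8,  a[14] = 18,  a[15] = 25,  a[16] = 27,  a[17] = 11,  a[18] = 23,  a[19] = 14,  a[20] = 28,  a[21] = 3,  a[22] = 0,  a[23] = 24,  a[24] = 6,  a[25] = 5,  a[26] = 13,  a[27] = 7,  a[28] = 26.
Since a[28] = a[0] = 26, the sequence is periodic with period 28.
So a[524] = a[0 + ((524-0) mod 28)] = a[20] = 28.

28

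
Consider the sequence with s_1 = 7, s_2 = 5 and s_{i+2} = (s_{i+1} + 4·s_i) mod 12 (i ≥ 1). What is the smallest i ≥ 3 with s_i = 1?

Computing terms: s_1 = 7; s_2 = 5; s_3 = 9; s_4 = 5; s_5 = 5; s_6 = 1; s_7 = 9; s_8 = 1; s_9 = 1; s_{10} = 5; s_{11} = 9.
Since (s_{10}, s_{11}) = (s_2, s_3) = (5, 9) (two consecutive terms determine the rest), the sequence is eventually periodic: after a pre-period of length 1 it cycles with period 8.
The value 1 first appears (with i ≥ 3) at s_6.

6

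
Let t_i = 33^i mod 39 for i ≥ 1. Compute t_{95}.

15

t_1 = 33, t_2 = 36, t_3 = 18, t_4 = 9, t_5 = 24, t_6 = 12, t_7 = 6, t_8 = 3, t_9 = 21, t_{10} = 30, t_{11} = 15, t_{12} = 27, t_{13} = 33.
Since t_{13} = t_1 = 33, the sequence is periodic with period 12.
So t_{95} = t_{1 + ((95-1) mod 12)} = t_{11} = 15.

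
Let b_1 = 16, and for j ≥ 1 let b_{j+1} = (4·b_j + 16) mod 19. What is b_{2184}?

Listing terms: b_1 = 16; b_2 = 4; b_3 = 13; b_4 = 11; b_5 = 3; b_6 = 9; b_7 = 14; b_8 = 15; b_9 = 0; b_{10} = 16.
The sequence repeats with period 9.
So b_{2184} = b_{1 + ((2184-1) mod 9)} = b_6 = 9.

9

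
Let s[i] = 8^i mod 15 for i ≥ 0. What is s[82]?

Computing terms: s[0] = 1,  s[1] = 8,  s[2] = 4,  s[3] = 2,  s[4] = 1.
The sequence repeats with period 4.
(82 - 0) mod 4 = 2, so s[82] = s[2] = 4.

4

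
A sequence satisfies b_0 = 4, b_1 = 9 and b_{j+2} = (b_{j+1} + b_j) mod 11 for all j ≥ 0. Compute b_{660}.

Computing terms: b_0 = 4; b_1 = 9; b_2 = 2; b_3 = 0; b_4 = 2; b_5 = 2; b_6 = 4; b_7 = 6; b_8 = 10; b_9 = 5; b_{10} = 4; b_{11} = 9.
The sequence repeats with period 10.
So b_{660} = b_{0 + ((660-0) mod 10)} = b_0 = 4.

4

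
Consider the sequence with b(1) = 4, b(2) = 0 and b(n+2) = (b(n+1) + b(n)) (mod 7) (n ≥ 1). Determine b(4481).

Listing terms: b(1) = 4; b(2) = 0; b(3) = 4; b(4) = 4; b(5) = 1; b(6) = 5; b(7) = 6; b(8) = 4; b(9) = 3; b(10) = 0; b(11) = 3; b(12) = 3; b(13) = 6; b(14) = 2; b(15) = 1; b(16) = 3; b(17) = 4; b(18) = 0.
The sequence repeats with period 16.
(4481 - 1) mod 16 = 0, so b(4481) = b(1) = 4.

4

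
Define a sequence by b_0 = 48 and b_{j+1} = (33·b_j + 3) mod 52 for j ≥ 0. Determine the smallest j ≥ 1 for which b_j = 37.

Listing terms: b_0 = 48; b_1 = 27; b_2 = 10; b_3 = 21; b_4 = 20; b_5 = 39; b_6 = 42; b_7 = 37; b_8 = 28; b_9 = 43; b_{10} = 18; b_{11} = 25; b_{12} = 48.
The sequence repeats with period 12.
The value 37 first appears (with j ≥ 1) at b_7.

7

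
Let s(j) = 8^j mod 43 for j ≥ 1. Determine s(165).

Listing terms: s(1) = 8, s(2) = 21, s(3) = 39, s(4) = 11, s(5) = 2, s(6) = 16, s(7) = 42, s(8) = 35, s(9) = 22, s(10) = 4, s(11) = 32, s(12) = 41, s(13) = 27, s(14) = 1, s(15) = 8.
Since s(15) = s(1) = 8, the sequence is periodic with period 14.
So s(165) = s(1 + ((165-1) mod 14)) = s(11) = 32.

32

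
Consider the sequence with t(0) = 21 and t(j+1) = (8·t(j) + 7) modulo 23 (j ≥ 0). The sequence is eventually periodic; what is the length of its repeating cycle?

11

Computing terms: t(0) = 21; t(1) = 14; t(2) = 4; t(3) = 16; t(4) = 20; t(5) = 6; t(6) = 9; t(7) = 10; t(8) = 18; t(9) = 13; t(10) = 19; t(11) = 21.
Since t(11) = t(0) = 21, the sequence is periodic with period 11.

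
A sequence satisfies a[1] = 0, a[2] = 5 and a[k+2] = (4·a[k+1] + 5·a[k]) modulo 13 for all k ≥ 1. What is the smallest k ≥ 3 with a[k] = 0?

Computing terms: a[1] = 0,  a[2] = 5,  a[3] = 7,  a[4] = 1,  a[5] = 0,  a[6] = 5.
Since (a[5], a[6]) = (a[1], a[2]) = (0, 5) (two consecutive terms determine the rest), the sequence is periodic with period 4.
The value 0 next appears (with k ≥ 3) at a[5].

5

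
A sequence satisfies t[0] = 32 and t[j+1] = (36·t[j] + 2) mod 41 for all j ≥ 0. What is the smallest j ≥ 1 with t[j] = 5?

Listing terms: t[0] = 32; t[1] = 6; t[2] = 13; t[3] = 19; t[4] = 30; t[5] = 16; t[6] = 4; t[7] = 23; t[8] = 10; t[9] = 34; t[10] = 37; t[11] = 22; t[12] = 15; t[13] = 9; t[14] = 39; t[15] = 12; t[16] = 24; t[17] = 5; t[18] = 18; t[19] = 35; t[20] = 32.
The sequence repeats with period 20.
The value 5 first appears (with j ≥ 1) at t[17].

17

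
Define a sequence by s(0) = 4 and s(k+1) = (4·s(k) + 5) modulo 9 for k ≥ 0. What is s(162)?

4

We have s(0) = 4; s(1) = 3; s(2) = 8; s(3) = 1; s(4) = 0; s(5) = 5; s(6) = 7; s(7) = 6; s(8) = 2; s(9) = 4.
The sequence repeats with period 9.
So s(162) = s(0 + ((162-0) mod 9)) = s(0) = 4.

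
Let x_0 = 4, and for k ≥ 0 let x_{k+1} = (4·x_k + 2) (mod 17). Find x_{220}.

We have x_0 = 4, x_1 = 1, x_2 = 6, x_3 = 9, x_4 = 4.
Since x_4 = x_0 = 4, the sequence is periodic with period 4.
(220 - 0) mod 4 = 0, so x_{220} = x_0 = 4.

4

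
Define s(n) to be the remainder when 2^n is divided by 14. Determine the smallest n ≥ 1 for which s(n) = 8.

Listing terms: s(0) = 1; s(1) = 2; s(2) = 4; s(3) = 8; s(4) = 2.
Since s(4) = s(1) = 2, the sequence is eventually periodic: after a pre-period of length 1 it cycles with period 3.
The value 8 first appears (with n ≥ 1) at s(3).

3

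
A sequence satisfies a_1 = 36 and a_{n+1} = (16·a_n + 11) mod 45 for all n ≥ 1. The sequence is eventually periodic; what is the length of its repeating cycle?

45

Listing terms: a_1 = 36, a_2 = 2, a_3 = 43, a_4 = 24, a_5 = 35, a_6 = 31, a_7 = 12, a_8 = 23, a_9 = 19, a_{10} = 0, a_{11} = 11, a_{12} = 7, a_{13} = 33, a_{14} = 44, a_{15} = 40, a_{16} = 21, a_{17} = 32, a_{18} = 28, a_{19} = 9, a_{20} = 20, a_{21} = 16, a_{22} = 42, a_{23} = 8, a_{24} = 4, a_{25} = 30, a_{26} = 41, a_{27} = 37, a_{28} = 18, a_{29} = 29, a_{30} = 25, a_{31} = 6, a_{32} = 17, a_{33} = 13, a_{34} = 39, a_{35} = 5, a_{36} = 1, a_{37} = 27, a_{38} = 38, a_{39} = 34, a_{40} = 15, a_{41} = 26, a_{42} = 22, a_{43} = 3, a_{44} = 14, a_{45} = 10, a_{46} = 36.
The sequence repeats with period 45.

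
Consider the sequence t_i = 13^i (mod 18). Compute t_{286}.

13

Computing terms: t_0 = 1, t_1 = 13, t_2 = 7, t_3 = 1.
Since t_3 = t_0 = 1, the sequence is periodic with period 3.
(286 - 0) mod 3 = 1, so t_{286} = t_1 = 13.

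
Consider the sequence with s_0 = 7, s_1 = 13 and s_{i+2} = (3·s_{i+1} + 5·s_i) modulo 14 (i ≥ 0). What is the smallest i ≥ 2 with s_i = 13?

4

Computing terms: s_0 = 7, s_1 = 13, s_2 = 4, s_3 = 7, s_4 = 13.
The sequence repeats with period 3.
The value 13 next appears (with i ≥ 2) at s_4.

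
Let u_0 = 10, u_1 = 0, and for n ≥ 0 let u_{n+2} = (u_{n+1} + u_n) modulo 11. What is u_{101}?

0

We have u_0 = 10,  u_1 = 0,  u_2 = 10,  u_3 = 10,  u_4 = 9,  u_5 = 8,  u_6 = 6,  u_7 = 3,  u_8 = 9,  u_9 = 1,  u_{10} = 10,  u_{11} = 0.
Since (u_{10}, u_{11}) = (u_0, u_1) = (10, 0) (two consecutive terms determine the rest), the sequence is periodic with period 10.
So u_{101} = u_{0 + ((101-0) mod 10)} = u_1 = 0.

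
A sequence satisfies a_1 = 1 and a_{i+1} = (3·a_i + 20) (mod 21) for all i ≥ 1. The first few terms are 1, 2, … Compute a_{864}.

We have a_1 = 1, a_2 = 2, a_3 = 5, a_4 = 14, a_5 = 20, a_6 = 17, a_7 = 8, a_8 = 2.
Since a_8 = a_2 = 2, the sequence is eventually periodic: after a pre-period of length 1 it cycles with period 6.
For i ≥ 2, a_i depends only on (i - 2) mod 6. (864 - 2) mod 6 = 4, so a_{864} = a_6 = 17.

17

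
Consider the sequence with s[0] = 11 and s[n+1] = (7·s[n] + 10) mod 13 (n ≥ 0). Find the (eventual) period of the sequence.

Computing terms: s[0] = 11; s[1] = 9; s[2] = 8; s[3] = 1; s[4] = 4; s[5] = 12; s[6] = 3; s[7] = 5; s[8] = 6; s[9] = 0; s[10] = 10; s[11] = 2; s[12] = 11.
The sequence repeats with period 12.

12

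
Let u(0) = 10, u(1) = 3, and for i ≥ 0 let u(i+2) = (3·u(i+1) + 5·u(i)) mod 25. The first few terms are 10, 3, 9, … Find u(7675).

2

Computing terms: u(0) = 10,  u(1) = 3,  u(2) = 9,  u(3) = 17,  u(4) = 21,  u(5) = 23,  u(6) = 24,  u(7) = 12,  u(8) = 6,  u(9) = 3,  u(10) = 14,  u(11) = 7,  u(12) = 16,  u(13) = 8,  u(14) = 4,  u(15) = 2,  u(16) = 1,  u(17) = 13,  u(18) = 19,  u(19) = 22,  u(20) = 11,  u(21) = 18,  u(22) = 9,  u(23) = 17.
Since (u(22), u(23)) = (u(2), u(3)) = (9, 17) (two consecutive terms determine the rest), the sequence is eventually periodic: after a pre-period of length 2 it cycles with period 20.
For i ≥ 2, u(i) depends only on (i - 2) mod 20. (7675 - 2) mod 20 = 13, so u(7675) = u(15) = 2.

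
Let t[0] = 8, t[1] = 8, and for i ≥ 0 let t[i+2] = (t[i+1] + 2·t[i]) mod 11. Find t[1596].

t[0] = 8,  t[1] = 8,  t[2] = 2,  t[3] = 7,  t[4] = 0,  t[5] = 3,  t[6] = 3,  t[7] = 9,  t[8] = 4,  t[9] = 0,  t[10] = 8,  t[11] = 8.
Since (t[10], t[11]) = (t[0], t[1]) = (8, 8) (two consecutive terms determine the rest), the sequence is periodic with period 10.
(1596 - 0) mod 10 = 6, so t[1596] = t[6] = 3.

3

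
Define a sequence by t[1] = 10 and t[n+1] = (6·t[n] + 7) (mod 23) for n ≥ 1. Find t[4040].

We have t[1] = 10, t[2] = 21, t[3] = 18, t[4] = 0, t[5] = 7, t[6] = 3, t[7] = 2, t[8] = 19, t[9] = 6, t[10] = 20, t[11] = 12, t[12] = 10.
The sequence repeats with period 11.
So t[4040] = t[1 + ((4040-1) mod 11)] = t[3] = 18.

18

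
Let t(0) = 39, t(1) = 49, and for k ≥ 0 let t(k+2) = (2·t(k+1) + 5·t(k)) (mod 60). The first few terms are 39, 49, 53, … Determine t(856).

7

t(0) = 39; t(1) = 49; t(2) = 53; t(3) = 51; t(4) = 7; t(5) = 29; t(6) = 33; t(7) = 31; t(8) = 47; t(9) = 9; t(10) = 13; t(11) = 11; t(12) = 27; t(13) = 49; t(14) = 53.
Since (t(13), t(14)) = (t(1), t(2)) = (49, 53) (two consecutive terms determine the rest), the sequence is eventually periodic: after a pre-period of length 1 it cycles with period 12.
For k ≥ 1, t(k) depends only on (k - 1) mod 12. (856 - 1) mod 12 = 3, so t(856) = t(4) = 7.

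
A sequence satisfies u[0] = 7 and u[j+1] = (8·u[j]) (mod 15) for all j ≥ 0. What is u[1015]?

Listing terms: u[0] = 7; u[1] = 11; u[2] = 13; u[3] = 14; u[4] = 7.
Since u[4] = u[0] = 7, the sequence is periodic with period 4.
(1015 - 0) mod 4 = 3, so u[1015] = u[3] = 14.

14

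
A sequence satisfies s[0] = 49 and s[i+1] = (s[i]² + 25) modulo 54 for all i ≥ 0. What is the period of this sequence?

Listing terms: s[0] = 49, s[1] = 50, s[2] = 41, s[3] = 32, s[4] = 23, s[5] = 14, s[6] = 5, s[7] = 50.
Since s[7] = s[1] = 50, the sequence is eventually periodic: after a pre-period of length 1 it cycles with period 6.

6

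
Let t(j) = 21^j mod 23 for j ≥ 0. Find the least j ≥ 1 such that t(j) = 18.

6

t(0) = 1,  t(1) = 21,  t(2) = 4,  t(3) = 15,  t(4) = 16,  t(5) = 14,  t(6) = 18,  t(7) = 10,  t(8) = 3,  t(9) = 17,  t(10) = 12,  t(11) = 22,  t(12) = 2,  t(13) = 19,  t(14) = 8,  t(15) = 7,  t(16) = 9,  t(17) = 5,  t(18) = 13,  t(19) = 20,  t(20) = 6,  t(21) = 11,  t(22) = 1.
Since t(22) = t(0) = 1, the sequence is periodic with period 22.
The value 18 first appears (with j ≥ 1) at t(6).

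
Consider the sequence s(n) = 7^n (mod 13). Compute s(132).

1

Computing terms: s(1) = 7; s(2) = 10; s(3) = 5; s(4) = 9; s(5) = 11; s(6) = 12; s(7) = 6; s(8) = 3; s(9) = 8; s(10) = 4; s(11) = 2; s(12) = 1; s(13) = 7.
Since s(13) = s(1) = 7, the sequence is periodic with period 12.
(132 - 1) mod 12 = 11, so s(132) = s(12) = 1.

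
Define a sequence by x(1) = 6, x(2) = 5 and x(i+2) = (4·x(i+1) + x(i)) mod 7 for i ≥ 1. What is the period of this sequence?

We have x(1) = 6,  x(2) = 5,  x(3) = 5,  x(4) = 4,  x(5) = 0,  x(6) = 4,  x(7) = 2,  x(8) = 5,  x(9) = 1,  x(10) = 2,  x(11) = 2,  x(12) = 3,  x(13) = 0,  x(14) = 3,  x(15) = 5,  x(16) = 2,  x(17) = 6,  x(18) = 5.
Since (x(17), x(18)) = (x(1), x(2)) = (6, 5) (two consecutive terms determine the rest), the sequence is periodic with period 16.

16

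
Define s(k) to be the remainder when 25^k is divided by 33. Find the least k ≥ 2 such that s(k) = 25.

6

s(1) = 25; s(2) = 31; s(3) = 16; s(4) = 4; s(5) = 1; s(6) = 25.
The sequence repeats with period 5.
The value 25 next appears (with k ≥ 2) at s(6).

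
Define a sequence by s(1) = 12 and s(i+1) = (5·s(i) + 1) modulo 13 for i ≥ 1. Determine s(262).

We have s(1) = 12,  s(2) = 9,  s(3) = 7,  s(4) = 10,  s(5) = 12.
Since s(5) = s(1) = 12, the sequence is periodic with period 4.
So s(262) = s(1 + ((262-1) mod 4)) = s(2) = 9.

9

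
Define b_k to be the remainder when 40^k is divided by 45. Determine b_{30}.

10

We have b_1 = 40,  b_2 = 25,  b_3 = 10,  b_4 = 40.
Since b_4 = b_1 = 40, the sequence is periodic with period 3.
(30 - 1) mod 3 = 2, so b_{30} = b_3 = 10.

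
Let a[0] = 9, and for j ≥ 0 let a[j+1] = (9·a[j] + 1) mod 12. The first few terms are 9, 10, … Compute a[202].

7

We have a[0] = 9; a[1] = 10; a[2] = 7; a[3] = 4; a[4] = 1; a[5] = 10.
Since a[5] = a[1] = 10, the sequence is eventually periodic: after a pre-period of length 1 it cycles with period 4.
For j ≥ 1, a[j] depends only on (j - 1) mod 4. (202 - 1) mod 4 = 1, so a[202] = a[2] = 7.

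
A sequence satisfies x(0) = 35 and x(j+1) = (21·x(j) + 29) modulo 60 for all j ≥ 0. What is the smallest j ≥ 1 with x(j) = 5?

10

Computing terms: x(0) = 35, x(1) = 44, x(2) = 53, x(3) = 2, x(4) = 11, x(5) = 20, x(6) = 29, x(7) = 38, x(8) = 47, x(9) = 56, x(10) = 5, x(11) = 14, x(12) = 23, x(13) = 32, x(14) = 41, x(15) = 50, x(16) = 59, x(17) = 8, x(18) = 17, x(19) = 26, x(20) = 35.
Since x(20) = x(0) = 35, the sequence is periodic with period 20.
The value 5 first appears (with j ≥ 1) at x(10).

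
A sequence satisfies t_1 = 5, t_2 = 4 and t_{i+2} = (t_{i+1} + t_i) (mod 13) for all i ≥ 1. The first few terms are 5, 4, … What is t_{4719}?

Listing terms: t_1 = 5; t_2 = 4; t_3 = 9; t_4 = 0; t_5 = 9; t_6 = 9; t_7 = 5; t_8 = 1; t_9 = 6; t_{10} = 7; t_{11} = 0; t_{12} = 7; t_{13} = 7; t_{14} = 1; t_{15} = 8; t_{16} = 9; t_{17} = 4; t_{18} = 0; t_{19} = 4; t_{20} = 4; t_{21} = 8; t_{22} = 12; t_{23} = 7; t_{24} = 6; t_{25} = 0; t_{26} = 6; t_{27} = 6; t_{28} = 12; t_{29} = 5; t_{30} = 4.
Since (t_{29}, t_{30}) = (t_1, t_2) = (5, 4) (two consecutive terms determine the rest), the sequence is periodic with period 28.
So t_{4719} = t_{1 + ((4719-1) mod 28)} = t_{15} = 8.

8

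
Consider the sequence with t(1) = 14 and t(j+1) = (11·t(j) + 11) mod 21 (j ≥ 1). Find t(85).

Computing terms: t(1) = 14,  t(2) = 18,  t(3) = 20,  t(4) = 0,  t(5) = 11,  t(6) = 6,  t(7) = 14.
The sequence repeats with period 6.
(85 - 1) mod 6 = 0, so t(85) = t(1) = 14.

14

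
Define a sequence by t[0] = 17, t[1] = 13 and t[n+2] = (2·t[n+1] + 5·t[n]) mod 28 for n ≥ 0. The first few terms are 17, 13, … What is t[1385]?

17

Computing terms: t[0] = 17,  t[1] = 13,  t[2] = 27,  t[3] = 7,  t[4] = 9,  t[5] = 25,  t[6] = 11,  t[7] = 7,  t[8] = 13,  t[9] = 5,  t[10] = 19,  t[11] = 7,  t[12] = 25,  t[13] = 1,  t[14] = 15,  t[15] = 7,  t[16] = 5,  t[17] = 17,  t[18] = 3,  t[19] = 7,  t[20] = 1,  t[21] = 9,  t[22] = 23,  t[23] = 7,  t[24] = 17,  t[25] = 13.
Since (t[24], t[25]) = (t[0], t[1]) = (17, 13) (two consecutive terms determine the rest), the sequence is periodic with period 24.
(1385 - 0) mod 24 = 17, so t[1385] = t[17] = 17.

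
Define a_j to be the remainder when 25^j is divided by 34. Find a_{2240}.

We have a_1 = 25; a_2 = 13; a_3 = 19; a_4 = 33; a_5 = 9; a_6 = 21; a_7 = 15; a_8 = 1; a_9 = 25.
The sequence repeats with period 8.
(2240 - 1) mod 8 = 7, so a_{2240} = a_8 = 1.

1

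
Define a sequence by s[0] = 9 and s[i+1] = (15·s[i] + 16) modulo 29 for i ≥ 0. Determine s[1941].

14

Listing terms: s[0] = 9,  s[1] = 6,  s[2] = 19,  s[3] = 11,  s[4] = 7,  s[5] = 5,  s[6] = 4,  s[7] = 18,  s[8] = 25,  s[9] = 14,  s[10] = 23,  s[11] = 13,  s[12] = 8,  s[13] = 20,  s[14] = 26,  s[15] = 0,  s[16] = 16,  s[17] = 24,  s[18] = 28,  s[19] = 1,  s[20] = 2,  s[21] = 17,  s[22] = 10,  s[23] = 21,  s[24] = 12,  s[25] = 22,  s[26] = 27,  s[27] = 15,  s[28] = 9.
The sequence repeats with period 28.
So s[1941] = s[0 + ((1941-0) mod 28)] = s[9] = 14.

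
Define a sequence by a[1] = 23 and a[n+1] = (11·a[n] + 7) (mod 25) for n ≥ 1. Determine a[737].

5

a[1] = 23, a[2] = 10, a[3] = 17, a[4] = 19, a[5] = 16, a[6] = 8, a[7] = 20, a[8] = 2, a[9] = 4, a[10] = 1, a[11] = 18, a[12] = 5, a[13] = 12, a[14] = 14, a[15] = 11, a[16] = 3, a[17] = 15, a[18] = 22, a[19] = 24, a[20] = 21, a[21] = 13, a[22] = 0, a[23] = 7, a[24] = 9, a[25] = 6, a[26] = 23.
Since a[26] = a[1] = 23, the sequence is periodic with period 25.
So a[737] = a[1 + ((737-1) mod 25)] = a[12] = 5.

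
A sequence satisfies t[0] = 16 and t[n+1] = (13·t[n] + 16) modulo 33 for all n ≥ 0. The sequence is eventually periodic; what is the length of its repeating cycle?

t[0] = 16,  t[1] = 26,  t[2] = 24,  t[3] = 31,  t[4] = 23,  t[5] = 18,  t[6] = 19,  t[7] = 32,  t[8] = 3,  t[9] = 22,  t[10] = 5,  t[11] = 15,  t[12] = 13,  t[13] = 20,  t[14] = 12,  t[15] = 7,  t[16] = 8,  t[17] = 21,  t[18] = 25,  t[19] = 11,  t[20] = 27,  t[21] = 4,  t[22] = 2,  t[23] = 9,  t[24] = 1,  t[25] = 29,  t[26] = 30,  t[27] = 10,  t[28] = 14,  t[29] = 0,  t[30] = 16.
Since t[30] = t[0] = 16, the sequence is periodic with period 30.

30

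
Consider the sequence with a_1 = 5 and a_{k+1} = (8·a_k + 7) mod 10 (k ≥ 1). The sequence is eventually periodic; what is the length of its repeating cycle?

a_1 = 5,  a_2 = 7,  a_3 = 3,  a_4 = 1,  a_5 = 5.
Since a_5 = a_1 = 5, the sequence is periodic with period 4.

4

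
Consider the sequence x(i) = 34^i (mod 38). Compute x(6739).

Computing terms: x(0) = 1,  x(1) = 34,  x(2) = 16,  x(3) = 12,  x(4) = 28,  x(5) = 2,  x(6) = 30,  x(7) = 32,  x(8) = 24,  x(9) = 18,  x(10) = 4,  x(11) = 22,  x(12) = 26,  x(13) = 10,  x(14) = 36,  x(15) = 8,  x(16) = 6,  x(17) = 14,  x(18) = 20,  x(19) = 34.
Since x(19) = x(1) = 34, the sequence is eventually periodic: after a pre-period of length 1 it cycles with period 18.
For i ≥ 1, x(i) depends only on (i - 1) mod 18. (6739 - 1) mod 18 = 6, so x(6739) = x(7) = 32.

32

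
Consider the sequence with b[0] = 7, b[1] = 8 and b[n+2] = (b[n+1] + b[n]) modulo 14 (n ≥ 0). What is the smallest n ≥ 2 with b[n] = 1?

2

Computing terms: b[0] = 7,  b[1] = 8,  b[2] = 1,  b[3] = 9,  b[4] = 10,  b[5] = 5,  b[6] = 1,  b[7] = 6,  b[8] = 7,  b[9] = 13,  b[10] = 6,  b[11] = 5,  b[12] = 11,  b[13] = 2,  b[14] = 13,  b[15] = 1,  b[16] = 0,  b[17] = 1,  b[18] = 1,  b[19] = 2,  b[20] = 3,  b[21] = 5,  b[22] = 8,  b[23] = 13,  b[24] = 7,  b[25] = 6,  b[26] = 13,  b[27] = 5,  b[28] = 4,  b[29] = 9,  b[30] = 13,  b[31] = 8,  b[32] = 7,  b[33] = 1,  b[34] = 8,  b[35] = 9,  b[36] = 3,  b[37] = 12,  b[38] = 1,  b[39] = 13,  b[40] = 0,  b[41] = 13,  b[42] = 13,  b[43] = 12,  b[44] = 11,  b[45] = 9,  b[46] = 6,  b[47] = 1,  b[48] = 7,  b[49] = 8.
The sequence repeats with period 48.
The value 1 first appears (with n ≥ 2) at b[2].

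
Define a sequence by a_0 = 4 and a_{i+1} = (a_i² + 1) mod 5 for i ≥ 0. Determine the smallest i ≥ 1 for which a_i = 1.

3

Listing terms: a_0 = 4, a_1 = 2, a_2 = 0, a_3 = 1, a_4 = 2.
Since a_4 = a_1 = 2, the sequence is eventually periodic: after a pre-period of length 1 it cycles with period 3.
The value 1 first appears (with i ≥ 1) at a_3.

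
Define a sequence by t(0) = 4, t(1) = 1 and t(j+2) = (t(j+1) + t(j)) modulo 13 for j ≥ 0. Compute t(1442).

Listing terms: t(0) = 4; t(1) = 1; t(2) = 5; t(3) = 6; t(4) = 11; t(5) = 4; t(6) = 2; t(7) = 6; t(8) = 8; t(9) = 1; t(10) = 9; t(11) = 10; t(12) = 6; t(13) = 3; t(14) = 9; t(15) = 12; t(16) = 8; t(17) = 7; t(18) = 2; t(19) = 9; t(20) = 11; t(21) = 7; t(22) = 5; t(23) = 12; t(24) = 4; t(25) = 3; t(26) = 7; t(27) = 10; t(28) = 4; t(29) = 1.
The sequence repeats with period 28.
So t(1442) = t(0 + ((1442-0) mod 28)) = t(14) = 9.

9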